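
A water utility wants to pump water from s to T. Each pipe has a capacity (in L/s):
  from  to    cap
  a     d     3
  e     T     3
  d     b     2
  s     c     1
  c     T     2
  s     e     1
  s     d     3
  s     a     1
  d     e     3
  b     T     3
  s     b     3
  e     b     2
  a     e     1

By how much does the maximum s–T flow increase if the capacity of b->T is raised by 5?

Original max flow = 7.
After raising cap(b->T), augmenting paths through that edge carry 2 more units.
New max flow = 9. Increase = 2.

2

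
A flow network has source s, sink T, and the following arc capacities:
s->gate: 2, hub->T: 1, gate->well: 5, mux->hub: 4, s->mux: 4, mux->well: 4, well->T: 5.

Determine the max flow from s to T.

Augment s->gate->well->T: bottleneck 2. Total 2.
Augment s->mux->well->T: bottleneck 3. Total 5.
Augment s->mux->hub->T: bottleneck 1. Total 6.
No augmenting path remains in the residual graph.

6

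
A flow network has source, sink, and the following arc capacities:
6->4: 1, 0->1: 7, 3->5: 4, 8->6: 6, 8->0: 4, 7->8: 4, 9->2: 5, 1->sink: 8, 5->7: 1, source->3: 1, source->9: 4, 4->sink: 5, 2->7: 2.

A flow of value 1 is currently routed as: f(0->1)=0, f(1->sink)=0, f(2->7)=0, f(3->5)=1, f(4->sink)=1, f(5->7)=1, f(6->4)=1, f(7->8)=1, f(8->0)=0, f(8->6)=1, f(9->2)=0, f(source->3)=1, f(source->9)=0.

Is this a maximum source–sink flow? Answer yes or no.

Residual path source->9->2->7->8->0->1->sink has bottleneck 2 > 0.
Pushing 2 along it raises the flow to 3, so the given flow is not maximum.

No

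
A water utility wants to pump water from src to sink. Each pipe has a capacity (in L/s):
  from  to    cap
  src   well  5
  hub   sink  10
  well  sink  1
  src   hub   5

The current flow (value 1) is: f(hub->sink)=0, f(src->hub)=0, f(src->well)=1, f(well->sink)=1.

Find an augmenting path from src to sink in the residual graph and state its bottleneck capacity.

Residual along src->hub->sink: src->hub: 5, hub->sink: 10.
Bottleneck = min = 5.

src->hub->sink, bottleneck 5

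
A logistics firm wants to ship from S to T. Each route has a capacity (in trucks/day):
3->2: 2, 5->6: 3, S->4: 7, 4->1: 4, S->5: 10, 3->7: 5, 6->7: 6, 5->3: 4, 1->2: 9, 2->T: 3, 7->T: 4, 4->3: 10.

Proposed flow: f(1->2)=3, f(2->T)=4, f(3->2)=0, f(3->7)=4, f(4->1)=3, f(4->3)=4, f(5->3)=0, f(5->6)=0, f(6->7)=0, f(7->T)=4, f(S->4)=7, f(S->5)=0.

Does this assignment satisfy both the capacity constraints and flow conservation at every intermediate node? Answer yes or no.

Capacity violated on 2->T: flow 4 > capacity 3.

No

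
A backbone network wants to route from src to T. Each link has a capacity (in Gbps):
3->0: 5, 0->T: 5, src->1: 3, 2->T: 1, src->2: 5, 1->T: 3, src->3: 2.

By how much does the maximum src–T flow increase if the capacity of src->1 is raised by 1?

0

Original max flow = 6.
Even with extra capacity on src->1, another cut of capacity 6 remains binding.
New max flow = 6. Increase = 0.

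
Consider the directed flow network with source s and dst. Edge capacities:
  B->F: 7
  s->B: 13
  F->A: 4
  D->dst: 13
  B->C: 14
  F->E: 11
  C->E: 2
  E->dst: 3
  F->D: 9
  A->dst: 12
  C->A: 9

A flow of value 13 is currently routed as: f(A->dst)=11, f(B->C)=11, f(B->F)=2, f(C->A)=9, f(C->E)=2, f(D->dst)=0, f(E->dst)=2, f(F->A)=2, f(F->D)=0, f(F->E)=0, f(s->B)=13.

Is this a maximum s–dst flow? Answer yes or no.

Residual reachable from s: {s}; dst is not reachable.
Saturated cut: s->B with total capacity 13 = current flow value. Flow is maximum.

Yes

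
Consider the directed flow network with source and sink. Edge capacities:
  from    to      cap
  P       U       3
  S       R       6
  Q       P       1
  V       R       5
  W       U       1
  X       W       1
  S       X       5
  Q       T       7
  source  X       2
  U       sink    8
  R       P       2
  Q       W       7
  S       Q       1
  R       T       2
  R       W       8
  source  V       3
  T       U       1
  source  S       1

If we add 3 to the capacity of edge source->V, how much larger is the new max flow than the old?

0

Original max flow = 5.
Even with extra capacity on source->V, another cut of capacity 5 remains binding.
New max flow = 5. Increase = 0.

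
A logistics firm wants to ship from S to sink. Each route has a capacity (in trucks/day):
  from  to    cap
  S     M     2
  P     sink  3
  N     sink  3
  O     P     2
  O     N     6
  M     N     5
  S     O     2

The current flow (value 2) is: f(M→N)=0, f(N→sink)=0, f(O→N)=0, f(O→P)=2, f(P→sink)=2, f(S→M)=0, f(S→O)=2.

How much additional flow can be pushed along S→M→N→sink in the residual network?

2

Residual capacities along the path: S→M: 2, M→N: 5, N→sink: 3.
Minimum is 2.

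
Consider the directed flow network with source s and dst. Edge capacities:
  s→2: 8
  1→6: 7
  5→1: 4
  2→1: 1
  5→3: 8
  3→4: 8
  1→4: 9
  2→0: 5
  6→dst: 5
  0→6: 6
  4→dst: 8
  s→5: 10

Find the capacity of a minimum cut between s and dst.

Max flow = 13 (via 4 augmenting paths).
In the residual at optimum, the set reachable from s is {0, 1, 2, 3, 4, 5, 6, s}.
Cut edges: 4→dst (cap 8), 6→dst (cap 5). Sum = 13.

13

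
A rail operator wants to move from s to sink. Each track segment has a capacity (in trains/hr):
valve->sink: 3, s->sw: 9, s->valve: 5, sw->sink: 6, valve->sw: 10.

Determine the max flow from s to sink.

9

Augment s->valve->sink: bottleneck 3. Total 3.
Augment s->sw->sink: bottleneck 6. Total 9.
No augmenting path remains in the residual graph.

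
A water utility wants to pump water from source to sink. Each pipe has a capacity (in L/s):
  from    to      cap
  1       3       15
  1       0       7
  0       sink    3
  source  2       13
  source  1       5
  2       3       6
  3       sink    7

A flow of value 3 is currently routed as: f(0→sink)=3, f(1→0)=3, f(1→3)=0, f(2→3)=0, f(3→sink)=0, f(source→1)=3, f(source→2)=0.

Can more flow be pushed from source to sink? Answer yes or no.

Residual path source→1→3→sink has bottleneck 2 > 0.
Pushing 2 along it raises the flow to 5, so the given flow is not maximum.

Yes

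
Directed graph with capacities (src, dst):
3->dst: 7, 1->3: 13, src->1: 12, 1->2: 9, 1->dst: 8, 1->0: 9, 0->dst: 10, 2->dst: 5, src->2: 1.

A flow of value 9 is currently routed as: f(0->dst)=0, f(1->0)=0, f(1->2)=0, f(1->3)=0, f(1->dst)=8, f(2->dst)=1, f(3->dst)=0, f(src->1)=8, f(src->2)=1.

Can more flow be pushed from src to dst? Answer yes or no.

Residual path src->1->2->dst has bottleneck 4 > 0.
Pushing 4 along it raises the flow to 13, so the given flow is not maximum.

Yes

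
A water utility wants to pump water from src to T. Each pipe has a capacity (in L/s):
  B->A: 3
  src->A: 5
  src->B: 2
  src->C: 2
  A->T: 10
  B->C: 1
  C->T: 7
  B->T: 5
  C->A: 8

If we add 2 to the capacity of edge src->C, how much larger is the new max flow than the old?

2

Original max flow = 9.
After raising cap(src->C), augmenting paths through that edge carry 2 more units.
New max flow = 11. Increase = 2.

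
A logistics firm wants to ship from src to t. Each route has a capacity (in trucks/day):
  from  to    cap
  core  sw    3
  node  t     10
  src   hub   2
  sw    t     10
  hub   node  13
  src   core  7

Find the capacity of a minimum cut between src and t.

5

Max flow = 5 (via 2 augmenting paths).
In the residual at optimum, the set reachable from src is {core, src}.
Cut edges: core->sw (cap 3), src->hub (cap 2). Sum = 5.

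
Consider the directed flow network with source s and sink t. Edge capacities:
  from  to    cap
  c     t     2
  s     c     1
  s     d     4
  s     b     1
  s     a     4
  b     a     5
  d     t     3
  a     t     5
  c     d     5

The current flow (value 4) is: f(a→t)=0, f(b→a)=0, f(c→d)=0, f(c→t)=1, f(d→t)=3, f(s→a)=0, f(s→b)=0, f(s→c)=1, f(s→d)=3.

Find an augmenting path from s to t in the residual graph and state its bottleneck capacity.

Residual along s→a→t: s→a: 4, a→t: 5.
Bottleneck = min = 4.

s→a→t, bottleneck 4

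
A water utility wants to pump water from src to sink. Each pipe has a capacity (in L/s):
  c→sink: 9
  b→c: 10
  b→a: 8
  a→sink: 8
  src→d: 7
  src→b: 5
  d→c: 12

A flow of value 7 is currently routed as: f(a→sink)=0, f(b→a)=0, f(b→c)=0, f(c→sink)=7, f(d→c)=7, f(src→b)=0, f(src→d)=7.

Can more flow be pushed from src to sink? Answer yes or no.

Residual path src→b→c→sink has bottleneck 2 > 0.
Pushing 2 along it raises the flow to 9, so the given flow is not maximum.

Yes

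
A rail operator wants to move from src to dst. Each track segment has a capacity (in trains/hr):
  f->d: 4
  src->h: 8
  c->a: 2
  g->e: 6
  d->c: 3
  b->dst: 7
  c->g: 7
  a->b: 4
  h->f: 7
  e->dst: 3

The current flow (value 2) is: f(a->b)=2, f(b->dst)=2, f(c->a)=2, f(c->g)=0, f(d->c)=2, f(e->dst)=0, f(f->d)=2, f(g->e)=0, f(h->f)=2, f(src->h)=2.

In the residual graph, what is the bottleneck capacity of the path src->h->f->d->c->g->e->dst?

Residual capacities along the path: src->h: 6, h->f: 5, f->d: 2, d->c: 1, c->g: 7, g->e: 6, e->dst: 3.
Minimum is 1.

1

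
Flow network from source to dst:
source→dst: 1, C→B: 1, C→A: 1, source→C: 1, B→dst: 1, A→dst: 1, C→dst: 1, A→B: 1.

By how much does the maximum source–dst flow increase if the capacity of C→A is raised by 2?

0

Original max flow = 2.
Edge C→A does not cross the min cut (source side {source}), so extra capacity there cannot help.
New max flow = 2. Increase = 0.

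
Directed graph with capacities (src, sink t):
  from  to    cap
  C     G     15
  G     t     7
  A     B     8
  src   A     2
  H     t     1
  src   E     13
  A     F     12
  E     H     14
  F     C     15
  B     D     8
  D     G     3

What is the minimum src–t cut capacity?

3

Max flow = 3 (via 2 augmenting paths).
In the residual at optimum, the set reachable from src is {E, H, src}.
Cut edges: src->A (cap 2), H->t (cap 1). Sum = 3.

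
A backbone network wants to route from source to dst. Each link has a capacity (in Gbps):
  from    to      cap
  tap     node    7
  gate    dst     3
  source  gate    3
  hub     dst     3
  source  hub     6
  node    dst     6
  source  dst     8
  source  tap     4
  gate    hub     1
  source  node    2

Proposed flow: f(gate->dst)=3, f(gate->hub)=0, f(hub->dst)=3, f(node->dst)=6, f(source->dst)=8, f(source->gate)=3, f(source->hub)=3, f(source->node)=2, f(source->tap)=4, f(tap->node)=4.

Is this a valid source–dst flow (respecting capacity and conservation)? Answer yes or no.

Yes

Every edge has 0 ≤ f(e) ≤ cap(e).
At each intermediate node, inflow equals outflow.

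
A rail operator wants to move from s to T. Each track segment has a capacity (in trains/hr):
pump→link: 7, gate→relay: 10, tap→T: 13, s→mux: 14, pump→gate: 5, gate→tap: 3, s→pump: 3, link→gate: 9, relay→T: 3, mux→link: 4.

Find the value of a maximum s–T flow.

Augment s→pump→gate→tap→T: bottleneck 3. Total 3.
Augment s→mux→link→gate→relay→T: bottleneck 3. Total 6.
No augmenting path remains in the residual graph.

6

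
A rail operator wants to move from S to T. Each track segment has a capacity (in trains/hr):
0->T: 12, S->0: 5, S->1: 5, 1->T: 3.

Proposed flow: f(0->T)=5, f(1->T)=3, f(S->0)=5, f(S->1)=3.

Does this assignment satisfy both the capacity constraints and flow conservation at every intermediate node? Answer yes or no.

Yes

Every edge has 0 ≤ f(e) ≤ cap(e).
At each intermediate node, inflow equals outflow.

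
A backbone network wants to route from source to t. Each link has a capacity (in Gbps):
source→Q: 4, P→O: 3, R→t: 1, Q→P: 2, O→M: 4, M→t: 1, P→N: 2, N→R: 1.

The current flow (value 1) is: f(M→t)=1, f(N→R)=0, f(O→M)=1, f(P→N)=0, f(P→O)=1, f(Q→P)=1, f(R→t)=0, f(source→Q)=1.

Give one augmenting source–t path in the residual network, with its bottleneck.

source→Q→P→N→R→t, bottleneck 1

Residual along source→Q→P→N→R→t: source→Q: 3, Q→P: 1, P→N: 2, N→R: 1, R→t: 1.
Bottleneck = min = 1.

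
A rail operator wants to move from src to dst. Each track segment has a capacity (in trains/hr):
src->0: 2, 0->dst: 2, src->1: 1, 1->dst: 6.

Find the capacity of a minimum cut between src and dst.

Max flow = 3 (via 2 augmenting paths).
In the residual at optimum, the set reachable from src is {src}.
Cut edges: src->0 (cap 2), src->1 (cap 1). Sum = 3.

3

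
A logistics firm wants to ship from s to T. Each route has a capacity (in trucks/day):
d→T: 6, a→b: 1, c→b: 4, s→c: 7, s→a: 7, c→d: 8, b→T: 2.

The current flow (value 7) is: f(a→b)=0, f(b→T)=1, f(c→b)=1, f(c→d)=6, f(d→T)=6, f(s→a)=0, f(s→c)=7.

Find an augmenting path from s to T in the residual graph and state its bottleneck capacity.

Residual along s→a→b→T: s→a: 7, a→b: 1, b→T: 1.
Bottleneck = min = 1.

s→a→b→T, bottleneck 1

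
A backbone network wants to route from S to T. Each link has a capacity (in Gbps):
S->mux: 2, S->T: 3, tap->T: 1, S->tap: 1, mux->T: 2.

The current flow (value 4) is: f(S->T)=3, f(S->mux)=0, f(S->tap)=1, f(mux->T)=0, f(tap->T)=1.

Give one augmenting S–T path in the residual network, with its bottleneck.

S->mux->T, bottleneck 2

Residual along S->mux->T: S->mux: 2, mux->T: 2.
Bottleneck = min = 2.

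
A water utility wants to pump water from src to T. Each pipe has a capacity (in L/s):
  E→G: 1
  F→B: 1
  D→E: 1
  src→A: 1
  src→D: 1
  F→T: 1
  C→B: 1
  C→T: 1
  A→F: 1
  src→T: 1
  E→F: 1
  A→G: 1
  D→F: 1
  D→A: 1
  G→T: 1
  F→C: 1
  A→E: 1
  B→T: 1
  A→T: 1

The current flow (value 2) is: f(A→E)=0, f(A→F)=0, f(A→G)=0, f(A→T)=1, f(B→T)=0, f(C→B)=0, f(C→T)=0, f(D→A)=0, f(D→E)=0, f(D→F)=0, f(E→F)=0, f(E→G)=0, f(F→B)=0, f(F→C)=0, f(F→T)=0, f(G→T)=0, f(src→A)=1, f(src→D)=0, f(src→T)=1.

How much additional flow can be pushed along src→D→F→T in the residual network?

1

Residual capacities along the path: src→D: 1, D→F: 1, F→T: 1.
Minimum is 1.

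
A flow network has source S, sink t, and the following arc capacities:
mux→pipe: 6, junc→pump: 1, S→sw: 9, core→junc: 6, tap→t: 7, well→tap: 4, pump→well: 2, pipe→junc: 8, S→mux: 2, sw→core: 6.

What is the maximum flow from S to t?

Augment S→mux→pipe→junc→pump→well→tap→t: bottleneck 1. Total 1.
No augmenting path remains in the residual graph.

1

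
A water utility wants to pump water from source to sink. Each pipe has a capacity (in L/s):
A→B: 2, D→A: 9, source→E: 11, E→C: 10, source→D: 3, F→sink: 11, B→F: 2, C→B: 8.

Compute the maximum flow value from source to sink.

2

Augment source→D→A→B→F→sink: bottleneck 2. Total 2.
No augmenting path remains in the residual graph.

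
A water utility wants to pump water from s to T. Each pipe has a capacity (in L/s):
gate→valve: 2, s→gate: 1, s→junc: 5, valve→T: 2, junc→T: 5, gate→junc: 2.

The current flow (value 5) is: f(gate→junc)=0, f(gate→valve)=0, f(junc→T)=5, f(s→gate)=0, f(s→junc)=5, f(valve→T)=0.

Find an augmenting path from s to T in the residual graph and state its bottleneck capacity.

Residual along s→gate→valve→T: s→gate: 1, gate→valve: 2, valve→T: 2.
Bottleneck = min = 1.

s→gate→valve→T, bottleneck 1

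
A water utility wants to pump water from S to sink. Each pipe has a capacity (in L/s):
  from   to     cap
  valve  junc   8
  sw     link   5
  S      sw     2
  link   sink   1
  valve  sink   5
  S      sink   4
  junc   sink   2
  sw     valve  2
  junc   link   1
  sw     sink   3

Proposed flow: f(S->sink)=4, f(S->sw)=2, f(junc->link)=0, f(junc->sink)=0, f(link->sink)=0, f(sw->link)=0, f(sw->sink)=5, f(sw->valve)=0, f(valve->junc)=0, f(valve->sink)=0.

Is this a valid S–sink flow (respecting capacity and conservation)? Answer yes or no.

Capacity violated on sw->sink: flow 5 > capacity 3.

No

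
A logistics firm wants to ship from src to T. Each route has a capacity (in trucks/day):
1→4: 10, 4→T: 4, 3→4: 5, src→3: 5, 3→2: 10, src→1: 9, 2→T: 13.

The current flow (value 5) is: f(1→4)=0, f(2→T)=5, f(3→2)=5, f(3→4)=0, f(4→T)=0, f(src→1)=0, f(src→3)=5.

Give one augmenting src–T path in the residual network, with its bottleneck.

src→1→4→T, bottleneck 4

Residual along src→1→4→T: src→1: 9, 1→4: 10, 4→T: 4.
Bottleneck = min = 4.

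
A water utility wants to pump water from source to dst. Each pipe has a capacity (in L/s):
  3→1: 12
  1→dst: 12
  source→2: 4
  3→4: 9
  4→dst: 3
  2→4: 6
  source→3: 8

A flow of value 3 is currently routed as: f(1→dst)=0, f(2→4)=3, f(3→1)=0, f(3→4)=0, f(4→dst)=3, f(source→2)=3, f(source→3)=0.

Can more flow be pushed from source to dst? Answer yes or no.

Yes

Residual path source→3→1→dst has bottleneck 8 > 0.
Pushing 8 along it raises the flow to 11, so the given flow is not maximum.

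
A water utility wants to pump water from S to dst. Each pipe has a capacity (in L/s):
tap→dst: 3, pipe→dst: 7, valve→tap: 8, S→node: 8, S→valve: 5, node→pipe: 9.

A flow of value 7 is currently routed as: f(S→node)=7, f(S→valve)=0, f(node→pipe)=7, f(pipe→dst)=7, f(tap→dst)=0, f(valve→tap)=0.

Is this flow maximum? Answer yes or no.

No

Residual path S→valve→tap→dst has bottleneck 3 > 0.
Pushing 3 along it raises the flow to 10, so the given flow is not maximum.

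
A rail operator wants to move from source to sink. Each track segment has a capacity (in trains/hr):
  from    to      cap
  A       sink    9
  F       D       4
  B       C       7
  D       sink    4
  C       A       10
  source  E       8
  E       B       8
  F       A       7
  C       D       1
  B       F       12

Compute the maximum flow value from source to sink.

Augment source→E→B→C→D→sink: bottleneck 1. Total 1.
Augment source→E→B→C→A→sink: bottleneck 6. Total 7.
Augment source→E→B→F→A→sink: bottleneck 1. Total 8.
No augmenting path remains in the residual graph.

8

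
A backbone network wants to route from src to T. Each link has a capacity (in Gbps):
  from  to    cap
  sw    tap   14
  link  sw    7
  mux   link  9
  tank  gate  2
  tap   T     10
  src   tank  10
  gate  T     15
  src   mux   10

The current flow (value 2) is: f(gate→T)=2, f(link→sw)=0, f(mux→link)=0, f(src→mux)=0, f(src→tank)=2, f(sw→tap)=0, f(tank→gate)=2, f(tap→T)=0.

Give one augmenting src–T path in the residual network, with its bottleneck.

Residual along src→mux→link→sw→tap→T: src→mux: 10, mux→link: 9, link→sw: 7, sw→tap: 14, tap→T: 10.
Bottleneck = min = 7.

src→mux→link→sw→tap→T, bottleneck 7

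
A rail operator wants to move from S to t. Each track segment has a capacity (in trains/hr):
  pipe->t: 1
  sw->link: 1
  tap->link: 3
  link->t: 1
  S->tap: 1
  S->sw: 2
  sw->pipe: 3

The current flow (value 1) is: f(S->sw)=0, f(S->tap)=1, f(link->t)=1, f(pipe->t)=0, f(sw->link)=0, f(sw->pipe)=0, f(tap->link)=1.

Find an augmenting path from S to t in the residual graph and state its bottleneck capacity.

Residual along S->sw->pipe->t: S->sw: 2, sw->pipe: 3, pipe->t: 1.
Bottleneck = min = 1.

S->sw->pipe->t, bottleneck 1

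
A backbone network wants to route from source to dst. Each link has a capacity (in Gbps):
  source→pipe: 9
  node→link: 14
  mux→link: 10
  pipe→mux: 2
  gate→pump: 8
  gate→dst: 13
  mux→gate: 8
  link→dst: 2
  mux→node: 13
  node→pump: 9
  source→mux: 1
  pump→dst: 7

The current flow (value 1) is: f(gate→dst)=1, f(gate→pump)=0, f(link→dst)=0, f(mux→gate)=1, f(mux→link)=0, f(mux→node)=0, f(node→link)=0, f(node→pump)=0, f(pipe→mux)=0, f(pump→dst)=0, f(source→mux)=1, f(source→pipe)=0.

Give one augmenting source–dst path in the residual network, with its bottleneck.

source→pipe→mux→gate→dst, bottleneck 2

Residual along source→pipe→mux→gate→dst: source→pipe: 9, pipe→mux: 2, mux→gate: 7, gate→dst: 12.
Bottleneck = min = 2.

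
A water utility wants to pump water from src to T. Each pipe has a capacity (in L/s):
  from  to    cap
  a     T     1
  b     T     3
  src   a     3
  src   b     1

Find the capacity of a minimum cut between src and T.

2

Max flow = 2 (via 2 augmenting paths).
In the residual at optimum, the set reachable from src is {a, src}.
Cut edges: src→b (cap 1), a→T (cap 1). Sum = 2.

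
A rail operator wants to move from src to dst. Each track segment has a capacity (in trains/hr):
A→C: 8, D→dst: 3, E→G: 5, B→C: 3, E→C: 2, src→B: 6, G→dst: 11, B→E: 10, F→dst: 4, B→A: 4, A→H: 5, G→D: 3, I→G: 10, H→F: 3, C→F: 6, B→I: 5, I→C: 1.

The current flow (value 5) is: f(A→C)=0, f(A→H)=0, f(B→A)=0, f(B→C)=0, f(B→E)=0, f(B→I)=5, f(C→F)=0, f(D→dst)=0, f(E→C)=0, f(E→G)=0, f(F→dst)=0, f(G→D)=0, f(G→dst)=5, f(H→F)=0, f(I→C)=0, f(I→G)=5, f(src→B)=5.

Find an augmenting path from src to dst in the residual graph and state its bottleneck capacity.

Residual along src→B→E→G→dst: src→B: 1, B→E: 10, E→G: 5, G→dst: 6.
Bottleneck = min = 1.

src→B→E→G→dst, bottleneck 1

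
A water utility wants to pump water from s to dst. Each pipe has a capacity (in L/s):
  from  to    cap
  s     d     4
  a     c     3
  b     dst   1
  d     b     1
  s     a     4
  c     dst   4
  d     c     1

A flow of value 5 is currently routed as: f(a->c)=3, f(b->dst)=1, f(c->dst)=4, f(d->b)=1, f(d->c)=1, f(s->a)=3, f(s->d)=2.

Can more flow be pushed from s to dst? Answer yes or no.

No

Residual reachable from s: {a, d, s}; dst is not reachable.
Saturated cut: a->c, d->c, d->b with total capacity 5 = current flow value. Flow is maximum.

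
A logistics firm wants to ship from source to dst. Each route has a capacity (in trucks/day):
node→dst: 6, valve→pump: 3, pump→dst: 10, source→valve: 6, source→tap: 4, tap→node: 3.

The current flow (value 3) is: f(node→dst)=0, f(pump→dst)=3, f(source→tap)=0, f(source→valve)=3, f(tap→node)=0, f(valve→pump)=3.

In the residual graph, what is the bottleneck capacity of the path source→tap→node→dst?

3

Residual capacities along the path: source→tap: 4, tap→node: 3, node→dst: 6.
Minimum is 3.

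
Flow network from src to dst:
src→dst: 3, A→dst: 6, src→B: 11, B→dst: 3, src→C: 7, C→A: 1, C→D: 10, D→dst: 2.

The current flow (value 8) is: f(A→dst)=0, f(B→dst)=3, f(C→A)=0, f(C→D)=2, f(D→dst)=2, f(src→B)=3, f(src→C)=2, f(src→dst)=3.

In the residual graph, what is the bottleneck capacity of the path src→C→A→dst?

1

Residual capacities along the path: src→C: 5, C→A: 1, A→dst: 6.
Minimum is 1.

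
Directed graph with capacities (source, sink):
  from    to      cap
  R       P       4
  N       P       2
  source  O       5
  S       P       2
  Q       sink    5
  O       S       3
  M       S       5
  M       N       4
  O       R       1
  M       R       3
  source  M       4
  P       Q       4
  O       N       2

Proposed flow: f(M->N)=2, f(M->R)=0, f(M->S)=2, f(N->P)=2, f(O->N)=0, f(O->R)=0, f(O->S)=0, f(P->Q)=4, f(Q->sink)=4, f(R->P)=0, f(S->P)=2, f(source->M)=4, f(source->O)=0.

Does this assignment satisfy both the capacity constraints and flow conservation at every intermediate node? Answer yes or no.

Every edge has 0 ≤ f(e) ≤ cap(e).
At each intermediate node, inflow equals outflow.

Yes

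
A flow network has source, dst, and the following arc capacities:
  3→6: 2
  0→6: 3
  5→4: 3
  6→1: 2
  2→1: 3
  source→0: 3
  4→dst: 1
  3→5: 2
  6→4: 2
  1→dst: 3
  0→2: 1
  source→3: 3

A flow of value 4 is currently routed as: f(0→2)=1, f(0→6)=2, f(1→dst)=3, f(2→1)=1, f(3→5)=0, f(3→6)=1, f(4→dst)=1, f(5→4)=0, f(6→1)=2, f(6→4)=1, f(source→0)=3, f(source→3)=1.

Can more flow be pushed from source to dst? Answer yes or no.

No

Residual reachable from source: {0, 3, 4, 5, 6, source}; dst is not reachable.
Saturated cut: 0→2, 6→1, 4→dst with total capacity 4 = current flow value. Flow is maximum.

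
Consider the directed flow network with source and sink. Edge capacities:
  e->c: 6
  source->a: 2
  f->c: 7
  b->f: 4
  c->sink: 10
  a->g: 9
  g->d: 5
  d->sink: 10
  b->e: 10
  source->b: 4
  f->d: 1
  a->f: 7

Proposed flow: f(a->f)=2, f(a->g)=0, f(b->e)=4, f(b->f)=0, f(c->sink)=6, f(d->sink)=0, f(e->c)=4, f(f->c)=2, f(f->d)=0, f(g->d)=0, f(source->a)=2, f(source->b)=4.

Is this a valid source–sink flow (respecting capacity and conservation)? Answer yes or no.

Yes

Every edge has 0 ≤ f(e) ≤ cap(e).
At each intermediate node, inflow equals outflow.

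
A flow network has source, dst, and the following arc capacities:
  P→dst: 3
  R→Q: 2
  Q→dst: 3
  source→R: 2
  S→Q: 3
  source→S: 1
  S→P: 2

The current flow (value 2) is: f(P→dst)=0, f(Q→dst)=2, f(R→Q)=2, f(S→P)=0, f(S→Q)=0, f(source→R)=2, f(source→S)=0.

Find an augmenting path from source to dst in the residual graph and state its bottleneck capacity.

Residual along source→S→Q→dst: source→S: 1, S→Q: 3, Q→dst: 1.
Bottleneck = min = 1.

source→S→Q→dst, bottleneck 1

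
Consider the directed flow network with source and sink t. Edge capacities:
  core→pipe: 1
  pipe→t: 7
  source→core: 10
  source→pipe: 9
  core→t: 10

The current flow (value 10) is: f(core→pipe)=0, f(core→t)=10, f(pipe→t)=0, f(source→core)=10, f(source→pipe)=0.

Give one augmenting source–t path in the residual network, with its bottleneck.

Residual along source→pipe→t: source→pipe: 9, pipe→t: 7.
Bottleneck = min = 7.

source→pipe→t, bottleneck 7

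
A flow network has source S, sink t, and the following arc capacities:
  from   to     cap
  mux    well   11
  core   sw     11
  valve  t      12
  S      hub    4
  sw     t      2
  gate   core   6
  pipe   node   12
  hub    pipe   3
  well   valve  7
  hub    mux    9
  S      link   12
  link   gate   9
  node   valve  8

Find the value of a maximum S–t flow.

6

Augment S→hub→mux→well→valve→t: bottleneck 4. Total 4.
Augment S→link→gate→core→sw→t: bottleneck 2. Total 6.
No augmenting path remains in the residual graph.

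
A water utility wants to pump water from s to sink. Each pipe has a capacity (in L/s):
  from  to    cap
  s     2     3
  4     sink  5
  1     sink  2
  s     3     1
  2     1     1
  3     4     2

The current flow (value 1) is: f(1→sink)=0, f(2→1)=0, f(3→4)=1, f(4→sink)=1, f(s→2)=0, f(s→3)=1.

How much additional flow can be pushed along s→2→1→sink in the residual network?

Residual capacities along the path: s→2: 3, 2→1: 1, 1→sink: 2.
Minimum is 1.

1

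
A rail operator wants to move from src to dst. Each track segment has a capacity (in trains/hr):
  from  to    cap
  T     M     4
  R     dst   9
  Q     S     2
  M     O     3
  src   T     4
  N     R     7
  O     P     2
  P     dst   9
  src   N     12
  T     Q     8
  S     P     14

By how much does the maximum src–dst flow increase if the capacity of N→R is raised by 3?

Original max flow = 11.
After raising cap(N→R), augmenting paths through that edge carry 2 more units.
New max flow = 13. Increase = 2.

2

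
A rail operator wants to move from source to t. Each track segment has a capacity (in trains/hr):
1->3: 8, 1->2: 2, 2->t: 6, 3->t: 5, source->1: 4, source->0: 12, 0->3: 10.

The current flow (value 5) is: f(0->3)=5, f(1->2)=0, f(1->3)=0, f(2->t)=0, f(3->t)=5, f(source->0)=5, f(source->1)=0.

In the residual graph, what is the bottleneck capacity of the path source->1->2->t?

2

Residual capacities along the path: source->1: 4, 1->2: 2, 2->t: 6.
Minimum is 2.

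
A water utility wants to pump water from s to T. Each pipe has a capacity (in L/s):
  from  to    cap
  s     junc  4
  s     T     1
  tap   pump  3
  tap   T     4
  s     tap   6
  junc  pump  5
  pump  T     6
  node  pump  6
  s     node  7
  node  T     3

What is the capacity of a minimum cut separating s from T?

Max flow = 14 (via 5 augmenting paths).
In the residual at optimum, the set reachable from s is {junc, node, pump, s, tap}.
Cut edges: s→T (cap 1), node→T (cap 3), tap→T (cap 4), pump→T (cap 6). Sum = 14.

14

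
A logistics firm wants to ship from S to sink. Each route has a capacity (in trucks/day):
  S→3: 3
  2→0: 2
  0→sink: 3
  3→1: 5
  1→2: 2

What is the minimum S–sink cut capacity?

2

Max flow = 2 (via 1 augmenting path).
In the residual at optimum, the set reachable from S is {1, 3, S}.
Cut edges: 1→2 (cap 2). Sum = 2.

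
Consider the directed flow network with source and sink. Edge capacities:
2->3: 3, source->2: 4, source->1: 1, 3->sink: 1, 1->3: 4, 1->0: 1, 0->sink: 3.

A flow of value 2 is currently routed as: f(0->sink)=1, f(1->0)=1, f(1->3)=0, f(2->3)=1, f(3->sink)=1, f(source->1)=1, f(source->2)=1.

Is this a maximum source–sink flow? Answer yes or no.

Yes

Residual reachable from source: {2, 3, source}; sink is not reachable.
Saturated cut: source->1, 3->sink with total capacity 2 = current flow value. Flow is maximum.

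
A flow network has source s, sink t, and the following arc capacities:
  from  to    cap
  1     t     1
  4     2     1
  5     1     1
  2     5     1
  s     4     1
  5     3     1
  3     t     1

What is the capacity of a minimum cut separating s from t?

Max flow = 1 (via 1 augmenting path).
In the residual at optimum, the set reachable from s is {s}.
Cut edges: s->4 (cap 1). Sum = 1.

1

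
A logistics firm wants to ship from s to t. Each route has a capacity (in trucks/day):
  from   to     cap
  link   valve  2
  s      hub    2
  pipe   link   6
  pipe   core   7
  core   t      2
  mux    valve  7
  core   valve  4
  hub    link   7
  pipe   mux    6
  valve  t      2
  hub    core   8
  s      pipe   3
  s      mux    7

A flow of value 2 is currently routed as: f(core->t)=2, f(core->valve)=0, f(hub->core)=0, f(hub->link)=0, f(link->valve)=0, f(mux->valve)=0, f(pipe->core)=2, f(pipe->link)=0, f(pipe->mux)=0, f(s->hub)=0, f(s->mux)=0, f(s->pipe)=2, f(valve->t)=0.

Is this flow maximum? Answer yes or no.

Residual path s->mux->valve->t has bottleneck 2 > 0.
Pushing 2 along it raises the flow to 4, so the given flow is not maximum.

No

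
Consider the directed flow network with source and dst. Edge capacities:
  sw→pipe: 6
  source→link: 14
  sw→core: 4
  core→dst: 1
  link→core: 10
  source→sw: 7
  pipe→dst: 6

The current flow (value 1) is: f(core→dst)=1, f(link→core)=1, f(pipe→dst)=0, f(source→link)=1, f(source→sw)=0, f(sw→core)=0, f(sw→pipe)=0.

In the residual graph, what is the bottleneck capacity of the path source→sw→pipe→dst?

6

Residual capacities along the path: source→sw: 7, sw→pipe: 6, pipe→dst: 6.
Minimum is 6.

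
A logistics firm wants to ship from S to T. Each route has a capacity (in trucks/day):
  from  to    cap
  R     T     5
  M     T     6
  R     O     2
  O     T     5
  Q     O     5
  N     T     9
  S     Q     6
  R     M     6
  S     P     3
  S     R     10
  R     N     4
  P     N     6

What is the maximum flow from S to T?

Augment S→R→T: bottleneck 5. Total 5.
Augment S→P→N→T: bottleneck 3. Total 8.
Augment S→R→M→T: bottleneck 5. Total 13.
Augment S→Q→O→T: bottleneck 5. Total 18.
No augmenting path remains in the residual graph.

18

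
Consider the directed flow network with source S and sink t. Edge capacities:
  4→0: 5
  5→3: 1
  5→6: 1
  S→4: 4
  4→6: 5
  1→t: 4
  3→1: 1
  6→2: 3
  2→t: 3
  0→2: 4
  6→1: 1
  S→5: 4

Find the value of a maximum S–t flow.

Augment S→4→0→2→t: bottleneck 3. Total 3.
Augment S→4→6→1→t: bottleneck 1. Total 4.
Augment S→5→3→1→t: bottleneck 1. Total 5.
No augmenting path remains in the residual graph.

5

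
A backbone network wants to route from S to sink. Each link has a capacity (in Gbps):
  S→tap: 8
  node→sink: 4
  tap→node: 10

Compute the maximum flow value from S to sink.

Augment S→tap→node→sink: bottleneck 4. Total 4.
No augmenting path remains in the residual graph.

4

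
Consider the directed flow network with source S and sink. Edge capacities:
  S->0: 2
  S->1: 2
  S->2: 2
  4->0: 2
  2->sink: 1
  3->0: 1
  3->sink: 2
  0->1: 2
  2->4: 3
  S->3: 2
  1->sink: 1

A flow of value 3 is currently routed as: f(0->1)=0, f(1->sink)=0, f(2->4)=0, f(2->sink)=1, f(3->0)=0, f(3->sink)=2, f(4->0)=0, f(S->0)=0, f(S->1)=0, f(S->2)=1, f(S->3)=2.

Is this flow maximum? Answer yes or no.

No

Residual path S->1->sink has bottleneck 1 > 0.
Pushing 1 along it raises the flow to 4, so the given flow is not maximum.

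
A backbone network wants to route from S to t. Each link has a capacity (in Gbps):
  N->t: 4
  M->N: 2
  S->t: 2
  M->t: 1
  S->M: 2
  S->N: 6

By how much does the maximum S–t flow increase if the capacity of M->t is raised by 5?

Original max flow = 7.
After raising cap(M->t), augmenting paths through that edge carry 1 more unit.
New max flow = 8. Increase = 1.

1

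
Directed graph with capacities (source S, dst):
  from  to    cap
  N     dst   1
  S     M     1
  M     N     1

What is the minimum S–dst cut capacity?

Max flow = 1 (via 1 augmenting path).
In the residual at optimum, the set reachable from S is {S}.
Cut edges: S->M (cap 1). Sum = 1.

1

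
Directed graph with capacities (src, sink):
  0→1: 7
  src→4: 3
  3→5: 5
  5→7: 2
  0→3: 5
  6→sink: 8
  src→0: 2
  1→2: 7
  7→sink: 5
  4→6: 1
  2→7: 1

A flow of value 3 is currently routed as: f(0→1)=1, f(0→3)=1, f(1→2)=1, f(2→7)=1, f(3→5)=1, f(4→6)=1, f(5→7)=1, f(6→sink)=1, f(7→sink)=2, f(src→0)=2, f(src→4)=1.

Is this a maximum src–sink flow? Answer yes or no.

Residual reachable from src: {4, src}; sink is not reachable.
Saturated cut: 4→6, src→0 with total capacity 3 = current flow value. Flow is maximum.

Yes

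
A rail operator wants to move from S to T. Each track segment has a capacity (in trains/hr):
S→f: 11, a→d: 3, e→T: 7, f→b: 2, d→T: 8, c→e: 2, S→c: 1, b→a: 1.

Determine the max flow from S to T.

2

Augment S→c→e→T: bottleneck 1. Total 1.
Augment S→f→b→a→d→T: bottleneck 1. Total 2.
No augmenting path remains in the residual graph.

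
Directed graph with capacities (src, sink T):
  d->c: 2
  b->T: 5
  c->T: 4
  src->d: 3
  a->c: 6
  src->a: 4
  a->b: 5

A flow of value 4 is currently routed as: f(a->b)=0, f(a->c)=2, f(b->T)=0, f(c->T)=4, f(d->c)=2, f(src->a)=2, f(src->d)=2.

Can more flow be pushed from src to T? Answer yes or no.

Yes

Residual path src->a->b->T has bottleneck 2 > 0.
Pushing 2 along it raises the flow to 6, so the given flow is not maximum.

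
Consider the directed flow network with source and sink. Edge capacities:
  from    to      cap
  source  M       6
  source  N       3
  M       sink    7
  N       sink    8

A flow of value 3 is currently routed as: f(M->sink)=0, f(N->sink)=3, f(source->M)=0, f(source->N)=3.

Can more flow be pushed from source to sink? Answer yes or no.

Yes

Residual path source->M->sink has bottleneck 6 > 0.
Pushing 6 along it raises the flow to 9, so the given flow is not maximum.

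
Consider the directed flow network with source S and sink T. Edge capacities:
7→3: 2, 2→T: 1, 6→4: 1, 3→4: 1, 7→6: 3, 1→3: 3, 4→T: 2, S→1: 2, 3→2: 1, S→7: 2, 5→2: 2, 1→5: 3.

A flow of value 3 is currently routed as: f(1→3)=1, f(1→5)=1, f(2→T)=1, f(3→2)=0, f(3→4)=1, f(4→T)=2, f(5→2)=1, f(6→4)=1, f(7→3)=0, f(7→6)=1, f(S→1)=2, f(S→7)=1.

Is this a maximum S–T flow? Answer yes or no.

Yes

Residual reachable from S: {1, 2, 3, 5, 6, 7, S}; T is not reachable.
Saturated cut: 3→4, 2→T, 6→4 with total capacity 3 = current flow value. Flow is maximum.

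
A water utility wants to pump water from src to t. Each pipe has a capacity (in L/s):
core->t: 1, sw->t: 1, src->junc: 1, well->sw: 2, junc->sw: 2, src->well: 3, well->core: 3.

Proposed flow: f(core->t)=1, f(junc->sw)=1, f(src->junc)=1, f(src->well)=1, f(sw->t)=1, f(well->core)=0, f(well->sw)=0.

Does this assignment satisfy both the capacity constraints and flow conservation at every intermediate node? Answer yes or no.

No

Conservation fails at well: inflow 1 ≠ outflow 0.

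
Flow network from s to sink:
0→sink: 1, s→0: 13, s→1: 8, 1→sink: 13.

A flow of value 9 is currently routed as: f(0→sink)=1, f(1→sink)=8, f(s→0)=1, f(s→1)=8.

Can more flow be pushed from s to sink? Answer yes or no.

No

Residual reachable from s: {0, s}; sink is not reachable.
Saturated cut: s→1, 0→sink with total capacity 9 = current flow value. Flow is maximum.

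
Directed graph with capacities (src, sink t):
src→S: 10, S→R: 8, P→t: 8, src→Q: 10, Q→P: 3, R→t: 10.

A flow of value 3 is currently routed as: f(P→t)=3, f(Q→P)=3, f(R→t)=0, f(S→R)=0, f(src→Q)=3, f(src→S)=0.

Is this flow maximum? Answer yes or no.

Residual path src→S→R→t has bottleneck 8 > 0.
Pushing 8 along it raises the flow to 11, so the given flow is not maximum.

No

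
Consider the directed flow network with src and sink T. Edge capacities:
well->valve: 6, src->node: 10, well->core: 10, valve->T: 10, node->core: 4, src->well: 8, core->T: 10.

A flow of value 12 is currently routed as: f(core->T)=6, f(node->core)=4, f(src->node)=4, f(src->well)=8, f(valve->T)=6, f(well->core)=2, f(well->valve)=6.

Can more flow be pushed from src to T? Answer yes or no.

No

Residual reachable from src: {node, src}; T is not reachable.
Saturated cut: src->well, node->core with total capacity 12 = current flow value. Flow is maximum.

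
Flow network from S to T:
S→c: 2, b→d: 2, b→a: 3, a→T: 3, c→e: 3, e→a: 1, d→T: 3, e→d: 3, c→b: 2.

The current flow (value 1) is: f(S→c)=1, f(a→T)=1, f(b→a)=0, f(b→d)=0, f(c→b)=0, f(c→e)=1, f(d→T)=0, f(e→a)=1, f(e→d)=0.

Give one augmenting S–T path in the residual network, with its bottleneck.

Residual along S→c→e→d→T: S→c: 1, c→e: 2, e→d: 3, d→T: 3.
Bottleneck = min = 1.

S→c→e→d→T, bottleneck 1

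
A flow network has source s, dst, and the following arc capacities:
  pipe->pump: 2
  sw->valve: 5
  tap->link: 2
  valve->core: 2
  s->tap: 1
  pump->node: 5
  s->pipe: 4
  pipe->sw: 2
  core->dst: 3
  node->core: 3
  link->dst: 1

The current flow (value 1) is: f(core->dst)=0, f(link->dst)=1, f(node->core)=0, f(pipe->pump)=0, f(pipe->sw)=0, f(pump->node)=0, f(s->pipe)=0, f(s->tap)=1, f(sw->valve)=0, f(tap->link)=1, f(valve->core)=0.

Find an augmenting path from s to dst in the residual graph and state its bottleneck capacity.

s->pipe->sw->valve->core->dst, bottleneck 2

Residual along s->pipe->sw->valve->core->dst: s->pipe: 4, pipe->sw: 2, sw->valve: 5, valve->core: 2, core->dst: 3.
Bottleneck = min = 2.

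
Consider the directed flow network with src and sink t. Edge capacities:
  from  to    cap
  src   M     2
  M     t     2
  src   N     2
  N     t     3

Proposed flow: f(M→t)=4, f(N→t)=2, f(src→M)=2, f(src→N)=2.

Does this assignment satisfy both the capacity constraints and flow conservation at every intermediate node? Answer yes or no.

Capacity violated on M→t: flow 4 > capacity 2.

No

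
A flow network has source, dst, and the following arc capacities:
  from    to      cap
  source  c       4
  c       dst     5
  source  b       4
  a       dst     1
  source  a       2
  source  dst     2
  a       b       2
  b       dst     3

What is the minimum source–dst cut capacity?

10

Max flow = 10 (via 4 augmenting paths).
In the residual at optimum, the set reachable from source is {a, b, source}.
Cut edges: source->c (cap 4), source->dst (cap 2), a->dst (cap 1), b->dst (cap 3). Sum = 10.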